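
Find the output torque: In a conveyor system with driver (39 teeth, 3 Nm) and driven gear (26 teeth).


Given: N1 = 39, N2 = 26, T1 = 3 Nm
Using T2/T1 = N2/N1
T2 = T1 * N2 / N1
T2 = 3 * 26 / 39
T2 = 78 / 39
T2 = 2 Nm

2 Nm


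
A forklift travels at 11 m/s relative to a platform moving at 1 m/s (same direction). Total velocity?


Given: object velocity = 11 m/s, platform velocity = 1 m/s (same direction)
Using classical velocity addition: v_total = v_object + v_platform
v_total = 11 + 1
v_total = 12 m/s

12 m/s


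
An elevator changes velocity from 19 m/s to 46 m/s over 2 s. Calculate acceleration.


Given: initial velocity v0 = 19 m/s, final velocity v = 46 m/s, time t = 2 s
Using a = (v - v0) / t
a = (46 - 19) / 2
a = 27 / 2
a = 27/2 m/s^2

27/2 m/s^2


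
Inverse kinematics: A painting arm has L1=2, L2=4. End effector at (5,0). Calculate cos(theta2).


Given: L1 = 2, L2 = 4, target (x, y) = (5, 0)
Using cos(theta2) = (x^2 + y^2 - L1^2 - L2^2) / (2*L1*L2)
x^2 + y^2 = 5^2 + 0 = 25
L1^2 + L2^2 = 4 + 16 = 20
Numerator = 25 - 20 = 5
Denominator = 2*2*4 = 16
cos(theta2) = 5/16 = 5/16

5/16


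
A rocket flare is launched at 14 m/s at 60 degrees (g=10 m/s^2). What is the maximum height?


Given: v0 = 14 m/s, theta = 60 deg, g = 10 m/s^2
sin^2(60) = 3/4
Using H = v0^2 * sin^2(theta) / (2*g)
H = 14^2 * 3/4 / (2*10)
H = 196 * 3/4 / 20
H = 147 / 20
H = 147/20 m

147/20 m


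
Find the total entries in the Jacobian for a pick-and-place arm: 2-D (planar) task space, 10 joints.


Given: task space dimension = 2, joints = 10
Jacobian is a 2 x 10 matrix
Total entries = rows * columns
Total = 2 * 10
Total = 20

20


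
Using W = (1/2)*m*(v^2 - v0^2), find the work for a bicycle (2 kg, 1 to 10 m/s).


Given: m = 2 kg, v0 = 1 m/s, v = 10 m/s
Using W = (1/2)*m*(v^2 - v0^2)
v^2 = 10^2 = 100
v0^2 = 1^2 = 1
v^2 - v0^2 = 100 - 1 = 99
W = (1/2)*2*99 = 99 J

99 J


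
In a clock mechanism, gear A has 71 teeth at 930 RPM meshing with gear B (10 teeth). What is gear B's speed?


Given: N1 = 71 teeth, w1 = 930 RPM, N2 = 10 teeth
Using N1*w1 = N2*w2
w2 = N1*w1 / N2
w2 = 71*930 / 10
w2 = 66030 / 10
w2 = 6603 RPM

6603 RPM


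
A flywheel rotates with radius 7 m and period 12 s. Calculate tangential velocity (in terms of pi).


Given: radius r = 7 m, period T = 12 s
Using v = 2*pi*r / T
v = 2*pi*7 / 12
v = 14*pi / 12
v = 7/6*pi m/s

7/6*pi m/s


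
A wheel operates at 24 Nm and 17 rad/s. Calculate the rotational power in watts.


Given: tau = 24 Nm, omega = 17 rad/s
Using P = tau * omega
P = 24 * 17
P = 408 W

408 W


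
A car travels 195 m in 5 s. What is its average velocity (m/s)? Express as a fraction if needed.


Given: distance d = 195 m, time t = 5 s
Using v = d / t
v = 195 / 5
v = 39 m/s

39 m/s


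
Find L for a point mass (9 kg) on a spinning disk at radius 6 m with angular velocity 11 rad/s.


Given: m = 9 kg, r = 6 m, omega = 11 rad/s
For a point mass: I = m*r^2
I = 9*6^2 = 9*36 = 324
L = I*omega = 324*11
L = 3564 kg*m^2/s

3564 kg*m^2/s


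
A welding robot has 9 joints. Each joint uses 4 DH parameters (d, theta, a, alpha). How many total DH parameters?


Given: 9 joints, 4 DH parameters per joint (d, theta, a, alpha)
Total DH parameters = number_of_joints * 4
Total = 9 * 4
Total = 36

36


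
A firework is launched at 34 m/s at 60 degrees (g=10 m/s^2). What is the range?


Given: v0 = 34 m/s, theta = 60 deg, g = 10 m/s^2
sin(2*60) = sin(120) = sqrt(3)/2
Using R = v0^2 * sin(2*theta) / g
R = 34^2 * (sqrt(3)/2) / 10
R = 1156 * sqrt(3) / 20
R = 289/5*sqrt(3) m

289/5*sqrt(3) m


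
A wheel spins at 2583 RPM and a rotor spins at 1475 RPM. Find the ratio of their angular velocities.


Given: RPM_A = 2583, RPM_B = 1475
omega = 2*pi*RPM/60, so omega_A/omega_B = RPM_A / RPM_B
omega_A/omega_B = 2583 / 1475
omega_A/omega_B = 2583/1475

2583/1475


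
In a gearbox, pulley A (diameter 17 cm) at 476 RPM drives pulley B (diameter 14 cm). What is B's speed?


Given: D1 = 17 cm, w1 = 476 RPM, D2 = 14 cm
Using D1*w1 = D2*w2
w2 = D1*w1 / D2
w2 = 17*476 / 14
w2 = 8092 / 14
w2 = 578 RPM

578 RPM


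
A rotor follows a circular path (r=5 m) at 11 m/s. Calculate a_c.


Given: v = 11 m/s, r = 5 m
Using a_c = v^2 / r
a_c = 11^2 / 5
a_c = 121 / 5
a_c = 121/5 m/s^2

121/5 m/s^2


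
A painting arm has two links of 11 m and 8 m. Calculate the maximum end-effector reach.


Given: L1 = 11 m, L2 = 8 m
For a 2-link planar arm, max reach = L1 + L2 (fully extended)
Max reach = 11 + 8
Max reach = 19 m

19 m


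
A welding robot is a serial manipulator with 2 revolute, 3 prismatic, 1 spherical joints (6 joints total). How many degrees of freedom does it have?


Given: serial robot with 2 revolute, 3 prismatic, 1 spherical joints
DOF contribution per joint type: revolute=1, prismatic=1, spherical=3, fixed=0
DOF = 2*1 + 3*1 + 1*3
DOF = 8

8


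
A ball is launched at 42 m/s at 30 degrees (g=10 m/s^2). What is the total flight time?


Given: v0 = 42 m/s, theta = 30 deg, g = 10 m/s^2
sin(30) = 1/2
Using T = 2*v0*sin(theta) / g
T = 2*42*1/2 / 10
T = 42 / 10
T = 21/5 s

21/5 s


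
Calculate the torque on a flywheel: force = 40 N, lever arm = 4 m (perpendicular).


Given: F = 40 N, r = 4 m, angle = 90 deg (perpendicular)
Using tau = F * r * sin(90)
sin(90) = 1
tau = 40 * 4 * 1
tau = 160 Nm

160 Nm


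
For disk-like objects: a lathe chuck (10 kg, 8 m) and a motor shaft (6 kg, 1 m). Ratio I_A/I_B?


Given: M1=10 kg, R1=8 m, M2=6 kg, R2=1 m
For a disk: I = (1/2)*M*R^2, so I_A/I_B = (M1*R1^2)/(M2*R2^2)
M1*R1^2 = 10*64 = 640
M2*R2^2 = 6*1 = 6
I_A/I_B = 640/6 = 320/3

320/3


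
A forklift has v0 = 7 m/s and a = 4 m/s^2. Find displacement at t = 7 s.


Given: v0 = 7 m/s, a = 4 m/s^2, t = 7 s
Using s = v0*t + (1/2)*a*t^2
s = 7*7 + (1/2)*4*7^2
s = 49 + (1/2)*196
s = 49 + 98
s = 147

147 m


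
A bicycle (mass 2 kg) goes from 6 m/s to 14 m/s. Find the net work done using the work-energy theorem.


Given: m = 2 kg, v0 = 6 m/s, v = 14 m/s
Using W = (1/2)*m*(v^2 - v0^2)
v^2 = 14^2 = 196
v0^2 = 6^2 = 36
v^2 - v0^2 = 196 - 36 = 160
W = (1/2)*2*160 = 160 J

160 J


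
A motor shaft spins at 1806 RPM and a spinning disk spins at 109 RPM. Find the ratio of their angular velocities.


Given: RPM_A = 1806, RPM_B = 109
omega = 2*pi*RPM/60, so omega_A/omega_B = RPM_A / RPM_B
omega_A/omega_B = 1806 / 109
omega_A/omega_B = 1806/109

1806/109


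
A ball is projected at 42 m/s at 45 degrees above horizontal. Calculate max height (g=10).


Given: v0 = 42 m/s, theta = 45 deg, g = 10 m/s^2
sin^2(45) = 1/2
Using H = v0^2 * sin^2(theta) / (2*g)
H = 42^2 * 1/2 / (2*10)
H = 1764 * 1/2 / 20
H = 882 / 20
H = 441/10 m

441/10 m


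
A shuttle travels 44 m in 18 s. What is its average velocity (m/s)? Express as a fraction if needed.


Given: distance d = 44 m, time t = 18 s
Using v = d / t
v = 44 / 18
v = 22/9 m/s

22/9 m/s


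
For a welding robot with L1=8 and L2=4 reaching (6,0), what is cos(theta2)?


Given: L1 = 8, L2 = 4, target (x, y) = (6, 0)
Using cos(theta2) = (x^2 + y^2 - L1^2 - L2^2) / (2*L1*L2)
x^2 + y^2 = 6^2 + 0 = 36
L1^2 + L2^2 = 64 + 16 = 80
Numerator = 36 - 80 = -44
Denominator = 2*8*4 = 64
cos(theta2) = -44/64 = -11/16

-11/16


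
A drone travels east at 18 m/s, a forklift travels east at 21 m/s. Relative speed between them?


Given: v_A = 18 m/s east, v_B = 21 m/s east
Both move in the same direction; relative speed = |v_A - v_B|
|18 - 21| = |-3|
= 3 m/s

3 m/s


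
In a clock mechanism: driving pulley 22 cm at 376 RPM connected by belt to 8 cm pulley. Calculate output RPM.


Given: D1 = 22 cm, w1 = 376 RPM, D2 = 8 cm
Using D1*w1 = D2*w2
w2 = D1*w1 / D2
w2 = 22*376 / 8
w2 = 8272 / 8
w2 = 1034 RPM

1034 RPM


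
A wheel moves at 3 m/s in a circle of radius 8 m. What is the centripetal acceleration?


Given: v = 3 m/s, r = 8 m
Using a_c = v^2 / r
a_c = 3^2 / 8
a_c = 9 / 8
a_c = 9/8 m/s^2

9/8 m/s^2


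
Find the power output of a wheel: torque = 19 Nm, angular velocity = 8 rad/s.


Given: tau = 19 Nm, omega = 8 rad/s
Using P = tau * omega
P = 19 * 8
P = 152 W

152 W


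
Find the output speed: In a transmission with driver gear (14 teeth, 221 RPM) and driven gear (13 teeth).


Given: N1 = 14 teeth, w1 = 221 RPM, N2 = 13 teeth
Using N1*w1 = N2*w2
w2 = N1*w1 / N2
w2 = 14*221 / 13
w2 = 3094 / 13
w2 = 238 RPM

238 RPM


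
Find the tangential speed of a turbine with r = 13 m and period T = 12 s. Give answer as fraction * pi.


Given: radius r = 13 m, period T = 12 s
Using v = 2*pi*r / T
v = 2*pi*13 / 12
v = 26*pi / 12
v = 13/6*pi m/s

13/6*pi m/s


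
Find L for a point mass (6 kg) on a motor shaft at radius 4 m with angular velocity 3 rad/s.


Given: m = 6 kg, r = 4 m, omega = 3 rad/s
For a point mass: I = m*r^2
I = 6*4^2 = 6*16 = 96
L = I*omega = 96*3
L = 288 kg*m^2/s

288 kg*m^2/s


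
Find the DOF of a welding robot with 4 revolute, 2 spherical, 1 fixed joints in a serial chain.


Given: serial robot with 4 revolute, 2 spherical, 1 fixed joints
DOF contribution per joint type: revolute=1, prismatic=1, spherical=3, fixed=0
DOF = 4*1 + 2*3 + 1*0
DOF = 10

10


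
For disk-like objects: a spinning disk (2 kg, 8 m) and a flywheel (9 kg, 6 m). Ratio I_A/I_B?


Given: M1=2 kg, R1=8 m, M2=9 kg, R2=6 m
For a disk: I = (1/2)*M*R^2, so I_A/I_B = (M1*R1^2)/(M2*R2^2)
M1*R1^2 = 2*64 = 128
M2*R2^2 = 9*36 = 324
I_A/I_B = 128/324 = 32/81

32/81


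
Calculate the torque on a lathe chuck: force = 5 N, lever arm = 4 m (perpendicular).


Given: F = 5 N, r = 4 m, angle = 90 deg (perpendicular)
Using tau = F * r * sin(90)
sin(90) = 1
tau = 5 * 4 * 1
tau = 20 Nm

20 Nm


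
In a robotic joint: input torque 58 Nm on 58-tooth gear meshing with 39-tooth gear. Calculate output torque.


Given: N1 = 58, N2 = 39, T1 = 58 Nm
Using T2/T1 = N2/N1
T2 = T1 * N2 / N1
T2 = 58 * 39 / 58
T2 = 2262 / 58
T2 = 39 Nm

39 Nm


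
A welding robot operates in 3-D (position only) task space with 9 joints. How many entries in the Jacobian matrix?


Given: task space dimension = 3, joints = 9
Jacobian is a 3 x 9 matrix
Total entries = rows * columns
Total = 3 * 9
Total = 27

27


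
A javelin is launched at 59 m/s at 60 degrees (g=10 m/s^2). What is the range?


Given: v0 = 59 m/s, theta = 60 deg, g = 10 m/s^2
sin(2*60) = sin(120) = sqrt(3)/2
Using R = v0^2 * sin(2*theta) / g
R = 59^2 * (sqrt(3)/2) / 10
R = 3481 * sqrt(3) / 20
R = 3481/20*sqrt(3) m

3481/20*sqrt(3) m


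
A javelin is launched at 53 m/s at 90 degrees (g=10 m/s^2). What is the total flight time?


Given: v0 = 53 m/s, theta = 90 deg, g = 10 m/s^2
sin(90) = 1
Using T = 2*v0*sin(theta) / g
T = 2*53*1 / 10
T = 106 / 10
T = 53/5 s

53/5 s


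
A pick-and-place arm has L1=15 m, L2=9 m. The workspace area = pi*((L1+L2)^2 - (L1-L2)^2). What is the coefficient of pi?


Given: L1 = 15, L2 = 9
(L1+L2)^2 = (24)^2 = 576
(L1-L2)^2 = (6)^2 = 36
Difference = 576 - 36 = 540
This equals 4*L1*L2 = 4*15*9 = 540
Workspace area = 540*pi

540


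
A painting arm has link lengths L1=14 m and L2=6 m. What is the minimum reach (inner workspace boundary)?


Given: L1 = 14 m, L2 = 6 m
For a 2-link planar arm, min reach = |L1 - L2| (second link folded back)
Min reach = |14 - 6|
Min reach = 8 m

8 m


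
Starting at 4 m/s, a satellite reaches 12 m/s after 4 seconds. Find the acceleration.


Given: initial velocity v0 = 4 m/s, final velocity v = 12 m/s, time t = 4 s
Using a = (v - v0) / t
a = (12 - 4) / 4
a = 8 / 4
a = 2 m/s^2

2 m/s^2


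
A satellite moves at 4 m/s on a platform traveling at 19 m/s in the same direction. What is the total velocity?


Given: object velocity = 4 m/s, platform velocity = 19 m/s (same direction)
Using classical velocity addition: v_total = v_object + v_platform
v_total = 4 + 19
v_total = 23 m/s

23 m/s


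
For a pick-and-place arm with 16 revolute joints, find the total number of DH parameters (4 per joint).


Given: 16 joints, 4 DH parameters per joint (d, theta, a, alpha)
Total DH parameters = number_of_joints * 4
Total = 16 * 4
Total = 64

64


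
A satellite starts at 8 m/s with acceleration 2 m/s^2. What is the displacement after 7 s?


Given: v0 = 8 m/s, a = 2 m/s^2, t = 7 s
Using s = v0*t + (1/2)*a*t^2
s = 8*7 + (1/2)*2*7^2
s = 56 + (1/2)*98
s = 56 + 49
s = 105

105 m


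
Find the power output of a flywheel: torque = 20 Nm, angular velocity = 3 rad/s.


Given: tau = 20 Nm, omega = 3 rad/s
Using P = tau * omega
P = 20 * 3
P = 60 W

60 W


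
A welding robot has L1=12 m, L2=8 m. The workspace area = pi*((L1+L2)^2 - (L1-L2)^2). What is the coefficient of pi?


Given: L1 = 12, L2 = 8
(L1+L2)^2 = (20)^2 = 400
(L1-L2)^2 = (4)^2 = 16
Difference = 400 - 16 = 384
This equals 4*L1*L2 = 4*12*8 = 384
Workspace area = 384*pi

384


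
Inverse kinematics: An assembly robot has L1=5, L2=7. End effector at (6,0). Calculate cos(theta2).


Given: L1 = 5, L2 = 7, target (x, y) = (6, 0)
Using cos(theta2) = (x^2 + y^2 - L1^2 - L2^2) / (2*L1*L2)
x^2 + y^2 = 6^2 + 0 = 36
L1^2 + L2^2 = 25 + 49 = 74
Numerator = 36 - 74 = -38
Denominator = 2*5*7 = 70
cos(theta2) = -38/70 = -19/35

-19/35


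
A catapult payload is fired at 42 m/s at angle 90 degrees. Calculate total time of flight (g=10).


Given: v0 = 42 m/s, theta = 90 deg, g = 10 m/s^2
sin(90) = 1
Using T = 2*v0*sin(theta) / g
T = 2*42*1 / 10
T = 84 / 10
T = 42/5 s

42/5 s


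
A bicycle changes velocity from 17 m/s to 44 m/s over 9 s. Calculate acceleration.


Given: initial velocity v0 = 17 m/s, final velocity v = 44 m/s, time t = 9 s
Using a = (v - v0) / t
a = (44 - 17) / 9
a = 27 / 9
a = 3 m/s^2

3 m/s^2


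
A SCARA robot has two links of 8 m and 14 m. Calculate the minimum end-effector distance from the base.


Given: L1 = 8 m, L2 = 14 m
For a 2-link planar arm, min reach = |L1 - L2| (second link folded back)
Min reach = |8 - 14|
Min reach = 6 m

6 m


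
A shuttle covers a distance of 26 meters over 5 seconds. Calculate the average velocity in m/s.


Given: distance d = 26 m, time t = 5 s
Using v = d / t
v = 26 / 5
v = 26/5 m/s

26/5 m/s


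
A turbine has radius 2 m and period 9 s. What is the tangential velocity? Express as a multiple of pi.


Given: radius r = 2 m, period T = 9 s
Using v = 2*pi*r / T
v = 2*pi*2 / 9
v = 4*pi / 9
v = 4/9*pi m/s

4/9*pi m/s


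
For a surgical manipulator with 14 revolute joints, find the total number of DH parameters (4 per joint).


Given: 14 joints, 4 DH parameters per joint (d, theta, a, alpha)
Total DH parameters = number_of_joints * 4
Total = 14 * 4
Total = 56

56


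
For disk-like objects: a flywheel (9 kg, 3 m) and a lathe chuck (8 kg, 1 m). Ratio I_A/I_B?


Given: M1=9 kg, R1=3 m, M2=8 kg, R2=1 m
For a disk: I = (1/2)*M*R^2, so I_A/I_B = (M1*R1^2)/(M2*R2^2)
M1*R1^2 = 9*9 = 81
M2*R2^2 = 8*1 = 8
I_A/I_B = 81/8 = 81/8

81/8


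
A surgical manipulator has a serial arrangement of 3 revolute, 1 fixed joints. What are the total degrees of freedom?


Given: serial robot with 3 revolute, 1 fixed joints
DOF contribution per joint type: revolute=1, prismatic=1, spherical=3, fixed=0
DOF = 3*1 + 1*0
DOF = 3

3


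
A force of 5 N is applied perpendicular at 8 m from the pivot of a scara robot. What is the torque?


Given: F = 5 N, r = 8 m, angle = 90 deg (perpendicular)
Using tau = F * r * sin(90)
sin(90) = 1
tau = 5 * 8 * 1
tau = 40 Nm

40 Nm


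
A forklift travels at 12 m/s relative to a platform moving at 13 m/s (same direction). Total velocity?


Given: object velocity = 12 m/s, platform velocity = 13 m/s (same direction)
Using classical velocity addition: v_total = v_object + v_platform
v_total = 12 + 13
v_total = 25 m/s

25 m/s


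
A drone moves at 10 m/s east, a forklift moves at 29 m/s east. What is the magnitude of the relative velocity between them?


Given: v_A = 10 m/s east, v_B = 29 m/s east
Both move in the same direction; relative speed = |v_A - v_B|
|10 - 29| = |-19|
= 19 m/s

19 m/s


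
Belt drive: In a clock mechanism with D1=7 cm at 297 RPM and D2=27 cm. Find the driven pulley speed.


Given: D1 = 7 cm, w1 = 297 RPM, D2 = 27 cm
Using D1*w1 = D2*w2
w2 = D1*w1 / D2
w2 = 7*297 / 27
w2 = 2079 / 27
w2 = 77 RPM

77 RPM


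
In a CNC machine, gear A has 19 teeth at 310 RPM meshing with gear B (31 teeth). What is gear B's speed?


Given: N1 = 19 teeth, w1 = 310 RPM, N2 = 31 teeth
Using N1*w1 = N2*w2
w2 = N1*w1 / N2
w2 = 19*310 / 31
w2 = 5890 / 31
w2 = 190 RPM

190 RPM


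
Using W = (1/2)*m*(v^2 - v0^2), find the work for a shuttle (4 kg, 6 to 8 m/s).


Given: m = 4 kg, v0 = 6 m/s, v = 8 m/s
Using W = (1/2)*m*(v^2 - v0^2)
v^2 = 8^2 = 64
v0^2 = 6^2 = 36
v^2 - v0^2 = 64 - 36 = 28
W = (1/2)*4*28 = 56 J

56 J


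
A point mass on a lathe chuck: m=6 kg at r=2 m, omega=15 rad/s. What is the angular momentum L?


Given: m = 6 kg, r = 2 m, omega = 15 rad/s
For a point mass: I = m*r^2
I = 6*2^2 = 6*4 = 24
L = I*omega = 24*15
L = 360 kg*m^2/s

360 kg*m^2/s


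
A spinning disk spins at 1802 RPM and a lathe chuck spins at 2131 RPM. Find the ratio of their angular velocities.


Given: RPM_A = 1802, RPM_B = 2131
omega = 2*pi*RPM/60, so omega_A/omega_B = RPM_A / RPM_B
omega_A/omega_B = 1802 / 2131
omega_A/omega_B = 1802/2131

1802/2131


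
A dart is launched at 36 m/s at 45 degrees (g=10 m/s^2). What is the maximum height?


Given: v0 = 36 m/s, theta = 45 deg, g = 10 m/s^2
sin^2(45) = 1/2
Using H = v0^2 * sin^2(theta) / (2*g)
H = 36^2 * 1/2 / (2*10)
H = 1296 * 1/2 / 20
H = 648 / 20
H = 162/5 m

162/5 m


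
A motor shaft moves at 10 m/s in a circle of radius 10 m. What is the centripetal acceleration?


Given: v = 10 m/s, r = 10 m
Using a_c = v^2 / r
a_c = 10^2 / 10
a_c = 100 / 10
a_c = 10 m/s^2

10 m/s^2


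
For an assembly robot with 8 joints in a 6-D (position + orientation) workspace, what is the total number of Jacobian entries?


Given: task space dimension = 6, joints = 8
Jacobian is a 6 x 8 matrix
Total entries = rows * columns
Total = 6 * 8
Total = 48

48


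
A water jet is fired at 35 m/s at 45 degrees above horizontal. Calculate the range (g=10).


Given: v0 = 35 m/s, theta = 45 deg, g = 10 m/s^2
sin(2*45) = sin(90) = 1
Using R = v0^2 * sin(2*theta) / g
R = 35^2 * 1 / 10
R = 1225 / 10
R = 245/2 m

245/2 m


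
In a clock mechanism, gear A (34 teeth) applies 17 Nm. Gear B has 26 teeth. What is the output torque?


Given: N1 = 34, N2 = 26, T1 = 17 Nm
Using T2/T1 = N2/N1
T2 = T1 * N2 / N1
T2 = 17 * 26 / 34
T2 = 442 / 34
T2 = 13 Nm

13 Nm


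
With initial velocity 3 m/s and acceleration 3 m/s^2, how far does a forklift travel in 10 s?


Given: v0 = 3 m/s, a = 3 m/s^2, t = 10 s
Using s = v0*t + (1/2)*a*t^2
s = 3*10 + (1/2)*3*10^2
s = 30 + (1/2)*300
s = 30 + 150
s = 180

180 m


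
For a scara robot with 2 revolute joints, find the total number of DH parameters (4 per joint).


Given: 2 joints, 4 DH parameters per joint (d, theta, a, alpha)
Total DH parameters = number_of_joints * 4
Total = 2 * 4
Total = 8

8


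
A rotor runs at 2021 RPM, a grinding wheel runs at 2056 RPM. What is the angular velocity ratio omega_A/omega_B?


Given: RPM_A = 2021, RPM_B = 2056
omega = 2*pi*RPM/60, so omega_A/omega_B = RPM_A / RPM_B
omega_A/omega_B = 2021 / 2056
omega_A/omega_B = 2021/2056

2021/2056


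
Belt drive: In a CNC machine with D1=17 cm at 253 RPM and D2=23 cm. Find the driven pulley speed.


Given: D1 = 17 cm, w1 = 253 RPM, D2 = 23 cm
Using D1*w1 = D2*w2
w2 = D1*w1 / D2
w2 = 17*253 / 23
w2 = 4301 / 23
w2 = 187 RPM

187 RPM


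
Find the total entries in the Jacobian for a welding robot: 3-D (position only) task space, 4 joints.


Given: task space dimension = 3, joints = 4
Jacobian is a 3 x 4 matrix
Total entries = rows * columns
Total = 3 * 4
Total = 12

12


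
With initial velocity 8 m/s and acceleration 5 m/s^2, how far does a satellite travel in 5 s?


Given: v0 = 8 m/s, a = 5 m/s^2, t = 5 s
Using s = v0*t + (1/2)*a*t^2
s = 8*5 + (1/2)*5*5^2
s = 40 + (1/2)*125
s = 40 + 125/2
s = 205/2

205/2 m


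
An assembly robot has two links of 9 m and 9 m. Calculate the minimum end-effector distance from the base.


Given: L1 = 9 m, L2 = 9 m
For a 2-link planar arm, min reach = |L1 - L2| (second link folded back)
Min reach = |9 - 9|
Min reach = 0 m

0 m


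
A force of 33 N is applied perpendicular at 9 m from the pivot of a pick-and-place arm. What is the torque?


Given: F = 33 N, r = 9 m, angle = 90 deg (perpendicular)
Using tau = F * r * sin(90)
sin(90) = 1
tau = 33 * 9 * 1
tau = 297 Nm

297 Nm


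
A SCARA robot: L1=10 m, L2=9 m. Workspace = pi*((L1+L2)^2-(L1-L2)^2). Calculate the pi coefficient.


Given: L1 = 10, L2 = 9
(L1+L2)^2 = (19)^2 = 361
(L1-L2)^2 = (1)^2 = 1
Difference = 361 - 1 = 360
This equals 4*L1*L2 = 4*10*9 = 360
Workspace area = 360*pi

360


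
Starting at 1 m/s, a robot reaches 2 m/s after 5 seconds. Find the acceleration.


Given: initial velocity v0 = 1 m/s, final velocity v = 2 m/s, time t = 5 s
Using a = (v - v0) / t
a = (2 - 1) / 5
a = 1 / 5
a = 1/5 m/s^2

1/5 m/s^2


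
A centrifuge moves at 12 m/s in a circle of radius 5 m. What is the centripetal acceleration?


Given: v = 12 m/s, r = 5 m
Using a_c = v^2 / r
a_c = 12^2 / 5
a_c = 144 / 5
a_c = 144/5 m/s^2

144/5 m/s^2


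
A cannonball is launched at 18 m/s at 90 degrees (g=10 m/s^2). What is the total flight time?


Given: v0 = 18 m/s, theta = 90 deg, g = 10 m/s^2
sin(90) = 1
Using T = 2*v0*sin(theta) / g
T = 2*18*1 / 10
T = 36 / 10
T = 18/5 s

18/5 s


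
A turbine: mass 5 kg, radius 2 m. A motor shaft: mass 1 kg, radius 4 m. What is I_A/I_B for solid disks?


Given: M1=5 kg, R1=2 m, M2=1 kg, R2=4 m
For a disk: I = (1/2)*M*R^2, so I_A/I_B = (M1*R1^2)/(M2*R2^2)
M1*R1^2 = 5*4 = 20
M2*R2^2 = 1*16 = 16
I_A/I_B = 20/16 = 5/4

5/4


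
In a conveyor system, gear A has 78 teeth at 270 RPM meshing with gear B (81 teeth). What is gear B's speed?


Given: N1 = 78 teeth, w1 = 270 RPM, N2 = 81 teeth
Using N1*w1 = N2*w2
w2 = N1*w1 / N2
w2 = 78*270 / 81
w2 = 21060 / 81
w2 = 260 RPM

260 RPM


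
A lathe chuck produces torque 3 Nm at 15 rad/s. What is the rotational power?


Given: tau = 3 Nm, omega = 15 rad/s
Using P = tau * omega
P = 3 * 15
P = 45 W

45 W


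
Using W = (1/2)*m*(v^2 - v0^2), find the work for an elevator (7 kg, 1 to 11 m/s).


Given: m = 7 kg, v0 = 1 m/s, v = 11 m/s
Using W = (1/2)*m*(v^2 - v0^2)
v^2 = 11^2 = 121
v0^2 = 1^2 = 1
v^2 - v0^2 = 121 - 1 = 120
W = (1/2)*7*120 = 420 J

420 J


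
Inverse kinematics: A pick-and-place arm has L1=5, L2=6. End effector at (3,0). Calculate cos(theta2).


Given: L1 = 5, L2 = 6, target (x, y) = (3, 0)
Using cos(theta2) = (x^2 + y^2 - L1^2 - L2^2) / (2*L1*L2)
x^2 + y^2 = 3^2 + 0 = 9
L1^2 + L2^2 = 25 + 36 = 61
Numerator = 9 - 61 = -52
Denominator = 2*5*6 = 60
cos(theta2) = -52/60 = -13/15

-13/15


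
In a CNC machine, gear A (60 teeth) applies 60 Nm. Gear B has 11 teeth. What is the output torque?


Given: N1 = 60, N2 = 11, T1 = 60 Nm
Using T2/T1 = N2/N1
T2 = T1 * N2 / N1
T2 = 60 * 11 / 60
T2 = 660 / 60
T2 = 11 Nm

11 Nm


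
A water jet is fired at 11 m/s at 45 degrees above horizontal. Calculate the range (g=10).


Given: v0 = 11 m/s, theta = 45 deg, g = 10 m/s^2
sin(2*45) = sin(90) = 1
Using R = v0^2 * sin(2*theta) / g
R = 11^2 * 1 / 10
R = 121 / 10
R = 121/10 m

121/10 m


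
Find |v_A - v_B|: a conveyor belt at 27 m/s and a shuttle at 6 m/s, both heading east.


Given: v_A = 27 m/s east, v_B = 6 m/s east
Both move in the same direction; relative speed = |v_A - v_B|
|27 - 6| = |21|
= 21 m/s

21 m/s


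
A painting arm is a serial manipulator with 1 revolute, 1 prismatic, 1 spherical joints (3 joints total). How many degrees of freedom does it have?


Given: serial robot with 1 revolute, 1 prismatic, 1 spherical joints
DOF contribution per joint type: revolute=1, prismatic=1, spherical=3, fixed=0
DOF = 1*1 + 1*1 + 1*3
DOF = 5

5


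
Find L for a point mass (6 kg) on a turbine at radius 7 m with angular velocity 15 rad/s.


Given: m = 6 kg, r = 7 m, omega = 15 rad/s
For a point mass: I = m*r^2
I = 6*7^2 = 6*49 = 294
L = I*omega = 294*15
L = 4410 kg*m^2/s

4410 kg*m^2/s


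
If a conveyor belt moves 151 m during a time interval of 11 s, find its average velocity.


Given: distance d = 151 m, time t = 11 s
Using v = d / t
v = 151 / 11
v = 151/11 m/s

151/11 m/s


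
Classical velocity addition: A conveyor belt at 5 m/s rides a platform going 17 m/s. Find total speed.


Given: object velocity = 5 m/s, platform velocity = 17 m/s (same direction)
Using classical velocity addition: v_total = v_object + v_platform
v_total = 5 + 17
v_total = 22 m/s

22 m/s


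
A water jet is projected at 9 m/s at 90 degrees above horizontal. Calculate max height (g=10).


Given: v0 = 9 m/s, theta = 90 deg, g = 10 m/s^2
sin^2(90) = 1
Using H = v0^2 * sin^2(theta) / (2*g)
H = 9^2 * 1 / (2*10)
H = 81 * 1 / 20
H = 81 / 20
H = 81/20 m

81/20 m


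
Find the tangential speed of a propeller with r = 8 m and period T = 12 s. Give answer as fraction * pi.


Given: radius r = 8 m, period T = 12 s
Using v = 2*pi*r / T
v = 2*pi*8 / 12
v = 16*pi / 12
v = 4/3*pi m/s

4/3*pi m/s


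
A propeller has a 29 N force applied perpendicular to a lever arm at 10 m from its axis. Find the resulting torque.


Given: F = 29 N, r = 10 m, angle = 90 deg (perpendicular)
Using tau = F * r * sin(90)
sin(90) = 1
tau = 29 * 10 * 1
tau = 290 Nm

290 Nm


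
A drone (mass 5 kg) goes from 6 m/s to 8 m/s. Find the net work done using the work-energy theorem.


Given: m = 5 kg, v0 = 6 m/s, v = 8 m/s
Using W = (1/2)*m*(v^2 - v0^2)
v^2 = 8^2 = 64
v0^2 = 6^2 = 36
v^2 - v0^2 = 64 - 36 = 28
W = (1/2)*5*28 = 70 J

70 J


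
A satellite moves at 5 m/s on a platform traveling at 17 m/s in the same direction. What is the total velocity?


Given: object velocity = 5 m/s, platform velocity = 17 m/s (same direction)
Using classical velocity addition: v_total = v_object + v_platform
v_total = 5 + 17
v_total = 22 m/s

22 m/s


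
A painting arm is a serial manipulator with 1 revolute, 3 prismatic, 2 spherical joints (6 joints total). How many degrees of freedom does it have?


Given: serial robot with 1 revolute, 3 prismatic, 2 spherical joints
DOF contribution per joint type: revolute=1, prismatic=1, spherical=3, fixed=0
DOF = 1*1 + 3*1 + 2*3
DOF = 10

10


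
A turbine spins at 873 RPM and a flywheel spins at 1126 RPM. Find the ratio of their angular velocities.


Given: RPM_A = 873, RPM_B = 1126
omega = 2*pi*RPM/60, so omega_A/omega_B = RPM_A / RPM_B
omega_A/omega_B = 873 / 1126
omega_A/omega_B = 873/1126

873/1126


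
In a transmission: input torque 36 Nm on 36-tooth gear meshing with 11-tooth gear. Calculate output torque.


Given: N1 = 36, N2 = 11, T1 = 36 Nm
Using T2/T1 = N2/N1
T2 = T1 * N2 / N1
T2 = 36 * 11 / 36
T2 = 396 / 36
T2 = 11 Nm

11 Nm


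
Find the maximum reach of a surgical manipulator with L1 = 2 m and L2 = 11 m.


Given: L1 = 2 m, L2 = 11 m
For a 2-link planar arm, max reach = L1 + L2 (fully extended)
Max reach = 2 + 11
Max reach = 13 m

13 m


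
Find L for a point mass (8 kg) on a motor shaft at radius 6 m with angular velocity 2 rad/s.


Given: m = 8 kg, r = 6 m, omega = 2 rad/s
For a point mass: I = m*r^2
I = 8*6^2 = 8*36 = 288
L = I*omega = 288*2
L = 576 kg*m^2/s

576 kg*m^2/s


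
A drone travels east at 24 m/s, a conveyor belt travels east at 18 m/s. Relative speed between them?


Given: v_A = 24 m/s east, v_B = 18 m/s east
Both move in the same direction; relative speed = |v_A - v_B|
|24 - 18| = |6|
= 6 m/s

6 m/s


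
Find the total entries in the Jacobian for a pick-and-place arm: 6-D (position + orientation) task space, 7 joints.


Given: task space dimension = 6, joints = 7
Jacobian is a 6 x 7 matrix
Total entries = rows * columns
Total = 6 * 7
Total = 42

42


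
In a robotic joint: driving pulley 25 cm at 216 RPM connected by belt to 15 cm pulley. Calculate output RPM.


Given: D1 = 25 cm, w1 = 216 RPM, D2 = 15 cm
Using D1*w1 = D2*w2
w2 = D1*w1 / D2
w2 = 25*216 / 15
w2 = 5400 / 15
w2 = 360 RPM

360 RPM


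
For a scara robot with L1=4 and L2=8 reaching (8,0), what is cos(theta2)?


Given: L1 = 4, L2 = 8, target (x, y) = (8, 0)
Using cos(theta2) = (x^2 + y^2 - L1^2 - L2^2) / (2*L1*L2)
x^2 + y^2 = 8^2 + 0 = 64
L1^2 + L2^2 = 16 + 64 = 80
Numerator = 64 - 80 = -16
Denominator = 2*4*8 = 64
cos(theta2) = -16/64 = -1/4

-1/4


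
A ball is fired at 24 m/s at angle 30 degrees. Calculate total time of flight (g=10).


Given: v0 = 24 m/s, theta = 30 deg, g = 10 m/s^2
sin(30) = 1/2
Using T = 2*v0*sin(theta) / g
T = 2*24*1/2 / 10
T = 24 / 10
T = 12/5 s

12/5 s


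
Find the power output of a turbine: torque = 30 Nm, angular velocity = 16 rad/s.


Given: tau = 30 Nm, omega = 16 rad/s
Using P = tau * omega
P = 30 * 16
P = 480 W

480 W


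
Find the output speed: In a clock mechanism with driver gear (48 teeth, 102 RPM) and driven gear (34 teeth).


Given: N1 = 48 teeth, w1 = 102 RPM, N2 = 34 teeth
Using N1*w1 = N2*w2
w2 = N1*w1 / N2
w2 = 48*102 / 34
w2 = 4896 / 34
w2 = 144 RPM

144 RPM


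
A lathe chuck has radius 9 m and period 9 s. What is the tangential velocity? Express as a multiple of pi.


Given: radius r = 9 m, period T = 9 s
Using v = 2*pi*r / T
v = 2*pi*9 / 9
v = 18*pi / 9
v = 2*pi m/s

2*pi m/s


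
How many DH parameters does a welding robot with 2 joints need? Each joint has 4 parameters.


Given: 2 joints, 4 DH parameters per joint (d, theta, a, alpha)
Total DH parameters = number_of_joints * 4
Total = 2 * 4
Total = 8

8


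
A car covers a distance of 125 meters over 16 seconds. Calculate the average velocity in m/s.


Given: distance d = 125 m, time t = 16 s
Using v = d / t
v = 125 / 16
v = 125/16 m/s

125/16 m/s


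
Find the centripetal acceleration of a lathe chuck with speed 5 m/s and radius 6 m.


Given: v = 5 m/s, r = 6 m
Using a_c = v^2 / r
a_c = 5^2 / 6
a_c = 25 / 6
a_c = 25/6 m/s^2

25/6 m/s^2


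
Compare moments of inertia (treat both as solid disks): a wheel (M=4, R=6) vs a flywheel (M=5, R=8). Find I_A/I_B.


Given: M1=4 kg, R1=6 m, M2=5 kg, R2=8 m
For a disk: I = (1/2)*M*R^2, so I_A/I_B = (M1*R1^2)/(M2*R2^2)
M1*R1^2 = 4*36 = 144
M2*R2^2 = 5*64 = 320
I_A/I_B = 144/320 = 9/20

9/20


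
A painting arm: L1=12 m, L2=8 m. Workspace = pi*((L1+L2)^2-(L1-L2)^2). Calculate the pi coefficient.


Given: L1 = 12, L2 = 8
(L1+L2)^2 = (20)^2 = 400
(L1-L2)^2 = (4)^2 = 16
Difference = 400 - 16 = 384
This equals 4*L1*L2 = 4*12*8 = 384
Workspace area = 384*pi

384


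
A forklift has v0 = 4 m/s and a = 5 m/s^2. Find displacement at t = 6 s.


Given: v0 = 4 m/s, a = 5 m/s^2, t = 6 s
Using s = v0*t + (1/2)*a*t^2
s = 4*6 + (1/2)*5*6^2
s = 24 + (1/2)*180
s = 24 + 90
s = 114

114 m


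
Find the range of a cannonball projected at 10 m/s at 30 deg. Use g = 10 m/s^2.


Given: v0 = 10 m/s, theta = 30 deg, g = 10 m/s^2
sin(2*30) = sin(60) = sqrt(3)/2
Using R = v0^2 * sin(2*theta) / g
R = 10^2 * (sqrt(3)/2) / 10
R = 100 * sqrt(3) / 20
R = 5*sqrt(3) m

5*sqrt(3) m


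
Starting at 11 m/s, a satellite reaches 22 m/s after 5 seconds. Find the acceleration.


Given: initial velocity v0 = 11 m/s, final velocity v = 22 m/s, time t = 5 s
Using a = (v - v0) / t
a = (22 - 11) / 5
a = 11 / 5
a = 11/5 m/s^2

11/5 m/s^2


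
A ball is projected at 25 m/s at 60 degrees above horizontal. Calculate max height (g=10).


Given: v0 = 25 m/s, theta = 60 deg, g = 10 m/s^2
sin^2(60) = 3/4
Using H = v0^2 * sin^2(theta) / (2*g)
H = 25^2 * 3/4 / (2*10)
H = 625 * 3/4 / 20
H = 1875/4 / 20
H = 375/16 m

375/16 m


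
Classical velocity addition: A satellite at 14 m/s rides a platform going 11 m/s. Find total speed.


Given: object velocity = 14 m/s, platform velocity = 11 m/s (same direction)
Using classical velocity addition: v_total = v_object + v_platform
v_total = 14 + 11
v_total = 25 m/s

25 m/s


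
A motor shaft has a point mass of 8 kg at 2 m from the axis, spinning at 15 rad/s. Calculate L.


Given: m = 8 kg, r = 2 m, omega = 15 rad/s
For a point mass: I = m*r^2
I = 8*2^2 = 8*4 = 32
L = I*omega = 32*15
L = 480 kg*m^2/s

480 kg*m^2/s


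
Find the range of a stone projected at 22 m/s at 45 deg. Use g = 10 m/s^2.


Given: v0 = 22 m/s, theta = 45 deg, g = 10 m/s^2
sin(2*45) = sin(90) = 1
Using R = v0^2 * sin(2*theta) / g
R = 22^2 * 1 / 10
R = 484 / 10
R = 242/5 m

242/5 m


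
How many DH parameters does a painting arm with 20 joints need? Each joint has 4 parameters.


Given: 20 joints, 4 DH parameters per joint (d, theta, a, alpha)
Total DH parameters = number_of_joints * 4
Total = 20 * 4
Total = 80

80


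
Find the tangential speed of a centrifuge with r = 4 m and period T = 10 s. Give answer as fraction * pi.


Given: radius r = 4 m, period T = 10 s
Using v = 2*pi*r / T
v = 2*pi*4 / 10
v = 8*pi / 10
v = 4/5*pi m/s

4/5*pi m/s


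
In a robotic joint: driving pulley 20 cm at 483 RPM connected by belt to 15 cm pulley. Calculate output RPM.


Given: D1 = 20 cm, w1 = 483 RPM, D2 = 15 cm
Using D1*w1 = D2*w2
w2 = D1*w1 / D2
w2 = 20*483 / 15
w2 = 9660 / 15
w2 = 644 RPM

644 RPM


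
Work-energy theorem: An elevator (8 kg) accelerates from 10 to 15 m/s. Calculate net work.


Given: m = 8 kg, v0 = 10 m/s, v = 15 m/s
Using W = (1/2)*m*(v^2 - v0^2)
v^2 = 15^2 = 225
v0^2 = 10^2 = 100
v^2 - v0^2 = 225 - 100 = 125
W = (1/2)*8*125 = 500 J

500 J


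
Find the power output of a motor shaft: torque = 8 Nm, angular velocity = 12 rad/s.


Given: tau = 8 Nm, omega = 12 rad/s
Using P = tau * omega
P = 8 * 12
P = 96 W

96 W


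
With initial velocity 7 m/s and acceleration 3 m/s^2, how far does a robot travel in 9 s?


Given: v0 = 7 m/s, a = 3 m/s^2, t = 9 s
Using s = v0*t + (1/2)*a*t^2
s = 7*9 + (1/2)*3*9^2
s = 63 + (1/2)*243
s = 63 + 243/2
s = 369/2

369/2 m


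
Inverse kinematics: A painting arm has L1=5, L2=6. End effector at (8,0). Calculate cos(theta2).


Given: L1 = 5, L2 = 6, target (x, y) = (8, 0)
Using cos(theta2) = (x^2 + y^2 - L1^2 - L2^2) / (2*L1*L2)
x^2 + y^2 = 8^2 + 0 = 64
L1^2 + L2^2 = 25 + 36 = 61
Numerator = 64 - 61 = 3
Denominator = 2*5*6 = 60
cos(theta2) = 3/60 = 1/20

1/20


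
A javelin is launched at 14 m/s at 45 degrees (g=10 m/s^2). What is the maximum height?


Given: v0 = 14 m/s, theta = 45 deg, g = 10 m/s^2
sin^2(45) = 1/2
Using H = v0^2 * sin^2(theta) / (2*g)
H = 14^2 * 1/2 / (2*10)
H = 196 * 1/2 / 20
H = 98 / 20
H = 49/10 m

49/10 m


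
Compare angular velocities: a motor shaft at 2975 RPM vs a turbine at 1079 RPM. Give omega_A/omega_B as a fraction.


Given: RPM_A = 2975, RPM_B = 1079
omega = 2*pi*RPM/60, so omega_A/omega_B = RPM_A / RPM_B
omega_A/omega_B = 2975 / 1079
omega_A/omega_B = 2975/1079

2975/1079


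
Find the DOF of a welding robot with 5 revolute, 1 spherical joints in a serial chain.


Given: serial robot with 5 revolute, 1 spherical joints
DOF contribution per joint type: revolute=1, prismatic=1, spherical=3, fixed=0
DOF = 5*1 + 1*3
DOF = 8

8


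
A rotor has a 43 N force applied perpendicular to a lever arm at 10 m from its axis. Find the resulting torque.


Given: F = 43 N, r = 10 m, angle = 90 deg (perpendicular)
Using tau = F * r * sin(90)
sin(90) = 1
tau = 43 * 10 * 1
tau = 430 Nm

430 Nm


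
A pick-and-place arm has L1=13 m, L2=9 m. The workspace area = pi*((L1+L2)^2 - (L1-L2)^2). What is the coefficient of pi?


Given: L1 = 13, L2 = 9
(L1+L2)^2 = (22)^2 = 484
(L1-L2)^2 = (4)^2 = 16
Difference = 484 - 16 = 468
This equals 4*L1*L2 = 4*13*9 = 468
Workspace area = 468*pi

468


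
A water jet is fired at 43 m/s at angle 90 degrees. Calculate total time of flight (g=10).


Given: v0 = 43 m/s, theta = 90 deg, g = 10 m/s^2
sin(90) = 1
Using T = 2*v0*sin(theta) / g
T = 2*43*1 / 10
T = 86 / 10
T = 43/5 s

43/5 s


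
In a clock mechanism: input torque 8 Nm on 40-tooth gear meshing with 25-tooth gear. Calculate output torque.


Given: N1 = 40, N2 = 25, T1 = 8 Nm
Using T2/T1 = N2/N1
T2 = T1 * N2 / N1
T2 = 8 * 25 / 40
T2 = 200 / 40
T2 = 5 Nm

5 Nm


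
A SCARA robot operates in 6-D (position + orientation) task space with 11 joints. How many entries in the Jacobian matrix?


Given: task space dimension = 6, joints = 11
Jacobian is a 6 x 11 matrix
Total entries = rows * columns
Total = 6 * 11
Total = 66

66


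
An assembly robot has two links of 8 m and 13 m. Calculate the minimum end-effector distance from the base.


Given: L1 = 8 m, L2 = 13 m
For a 2-link planar arm, min reach = |L1 - L2| (second link folded back)
Min reach = |8 - 13|
Min reach = 5 m

5 m


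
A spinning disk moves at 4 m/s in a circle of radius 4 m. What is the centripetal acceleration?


Given: v = 4 m/s, r = 4 m
Using a_c = v^2 / r
a_c = 4^2 / 4
a_c = 16 / 4
a_c = 4 m/s^2

4 m/s^2


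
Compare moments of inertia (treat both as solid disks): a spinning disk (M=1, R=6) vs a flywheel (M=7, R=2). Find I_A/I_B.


Given: M1=1 kg, R1=6 m, M2=7 kg, R2=2 m
For a disk: I = (1/2)*M*R^2, so I_A/I_B = (M1*R1^2)/(M2*R2^2)
M1*R1^2 = 1*36 = 36
M2*R2^2 = 7*4 = 28
I_A/I_B = 36/28 = 9/7

9/7


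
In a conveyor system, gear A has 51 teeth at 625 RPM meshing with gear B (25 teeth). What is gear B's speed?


Given: N1 = 51 teeth, w1 = 625 RPM, N2 = 25 teeth
Using N1*w1 = N2*w2
w2 = N1*w1 / N2
w2 = 51*625 / 25
w2 = 31875 / 25
w2 = 1275 RPM

1275 RPM


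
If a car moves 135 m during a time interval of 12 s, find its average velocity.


Given: distance d = 135 m, time t = 12 s
Using v = d / t
v = 135 / 12
v = 45/4 m/s

45/4 m/s


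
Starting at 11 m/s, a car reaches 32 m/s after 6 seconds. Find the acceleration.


Given: initial velocity v0 = 11 m/s, final velocity v = 32 m/s, time t = 6 s
Using a = (v - v0) / t
a = (32 - 11) / 6
a = 21 / 6
a = 7/2 m/s^2

7/2 m/s^2


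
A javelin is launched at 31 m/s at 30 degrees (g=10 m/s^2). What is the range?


Given: v0 = 31 m/s, theta = 30 deg, g = 10 m/s^2
sin(2*30) = sin(60) = sqrt(3)/2
Using R = v0^2 * sin(2*theta) / g
R = 31^2 * (sqrt(3)/2) / 10
R = 961 * sqrt(3) / 20
R = 961/20*sqrt(3) m

961/20*sqrt(3) m


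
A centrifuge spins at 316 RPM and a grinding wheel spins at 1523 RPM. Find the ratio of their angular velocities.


Given: RPM_A = 316, RPM_B = 1523
omega = 2*pi*RPM/60, so omega_A/omega_B = RPM_A / RPM_B
omega_A/omega_B = 316 / 1523
omega_A/omega_B = 316/1523

316/1523


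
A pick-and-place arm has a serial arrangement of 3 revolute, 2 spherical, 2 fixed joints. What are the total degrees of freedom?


Given: serial robot with 3 revolute, 2 spherical, 2 fixed joints
DOF contribution per joint type: revolute=1, prismatic=1, spherical=3, fixed=0
DOF = 3*1 + 2*3 + 2*0
DOF = 9

9


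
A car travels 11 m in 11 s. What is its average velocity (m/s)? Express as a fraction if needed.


Given: distance d = 11 m, time t = 11 s
Using v = d / t
v = 11 / 11
v = 1 m/s

1 m/s


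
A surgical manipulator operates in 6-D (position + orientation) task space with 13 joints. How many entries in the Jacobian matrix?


Given: task space dimension = 6, joints = 13
Jacobian is a 6 x 13 matrix
Total entries = rows * columns
Total = 6 * 13
Total = 78

78


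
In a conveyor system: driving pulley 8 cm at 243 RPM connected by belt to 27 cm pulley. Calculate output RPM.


Given: D1 = 8 cm, w1 = 243 RPM, D2 = 27 cm
Using D1*w1 = D2*w2
w2 = D1*w1 / D2
w2 = 8*243 / 27
w2 = 1944 / 27
w2 = 72 RPM

72 RPM


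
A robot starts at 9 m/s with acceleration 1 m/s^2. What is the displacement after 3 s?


Given: v0 = 9 m/s, a = 1 m/s^2, t = 3 s
Using s = v0*t + (1/2)*a*t^2
s = 9*3 + (1/2)*1*3^2
s = 27 + (1/2)*9
s = 27 + 9/2
s = 63/2

63/2 m


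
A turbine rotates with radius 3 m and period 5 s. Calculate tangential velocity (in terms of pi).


Given: radius r = 3 m, period T = 5 s
Using v = 2*pi*r / T
v = 2*pi*3 / 5
v = 6*pi / 5
v = 6/5*pi m/s

6/5*pi m/s
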